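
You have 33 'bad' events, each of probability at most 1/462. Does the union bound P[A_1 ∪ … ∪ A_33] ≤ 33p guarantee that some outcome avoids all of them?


Union bound: P[∪_{i=1}^{33} A_i] ≤ Σ_i P[A_i] ≤ 33·p = 33·(1/462) = 1/14.
Numerically: 1/14 ≈ 0.071429.
Is 1/14 < 1? YES.
Since P[∪ A_i] ≤ 1/14 < 1, the complement has P[∩ A_i^c] ≥ 1 − 1/14 = 13/14 > 0, so some outcome avoids every A_i.

33·p = 1/14 ≈ 0.071429; existence CERTIFIED by the union bound.


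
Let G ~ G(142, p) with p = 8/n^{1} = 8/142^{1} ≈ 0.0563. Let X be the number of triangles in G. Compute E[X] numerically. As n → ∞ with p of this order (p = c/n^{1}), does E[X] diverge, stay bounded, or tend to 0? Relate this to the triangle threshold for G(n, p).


Number of potential triangles: C(142, 3) = 467180.
Each occurs with probability p³ ≈ (0.0563)³ ≈ 1.78815e-04.
By linearity: E[X] = C(142, 3)·p³ ≈ 467180 · 1.78815e-04 ≈ 83.539.
Here α = 1, so p = 8/n is exactly at the triangle threshold p ~ 1/n. Asymptotically E[X] → c³/6 = 8³/6 = 256/3 ≈ 85.333, a bounded constant. In this regime the triangle count is asymptotically Poisson(c³/6).

E[X] ≈ 83.539; in regime p = Θ(1/n^{1}) E[X] stays bounded (at the triangle threshold p ~ 1/n).


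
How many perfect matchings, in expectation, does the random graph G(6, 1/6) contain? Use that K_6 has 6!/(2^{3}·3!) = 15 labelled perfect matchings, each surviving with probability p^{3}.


K_6 has 6!/(2^{3}·3!) = 15 labelled perfect matchings.
For each such perfect matching H, let X_H = 1 if all 3 edges of H are present in G. Then P[X_H = 1] = p^{3} = (1/6)^{3} = 1/216.
By linearity of expectation: E[X] = Σ_H E[X_H] = 15 · p^{3} = 15 · 1/216 = 5/72.
Numerically: E[X] ≈ 0.0694.

E[X] = 15 · (1/6)^{3} = 5/72 ≈ 0.0694.


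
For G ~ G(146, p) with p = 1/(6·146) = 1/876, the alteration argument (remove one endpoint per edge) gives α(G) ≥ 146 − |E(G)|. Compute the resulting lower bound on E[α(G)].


E[|E(G)|] = C(146, 2)·p = 10585 · (1/876) = 145/12.
E[α(G)] ≥ n − E[|E(G)|] = 146 − 145/12 = 1607/12.
Numerically: ≈ 133.9167.
(This is only a lower bound; the true E[α(G)] may be larger.)

E[α(G)] ≥ 1607/12 ≈ 133.9167.


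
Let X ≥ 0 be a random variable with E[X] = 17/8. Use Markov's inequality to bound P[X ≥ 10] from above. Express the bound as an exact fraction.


μ = E[X] = 17/8, a = 10.
Markov: P[X ≥ 10] ≤ μ/a = (17/8)/10 = 17/80.
Numerically: ≈ 0.212.
(Since a = 10 > μ = 2.125, the bound 17/80 is < 1 and informative.)

P[X ≥ 10] ≤ 17/80 ≈ 0.212.


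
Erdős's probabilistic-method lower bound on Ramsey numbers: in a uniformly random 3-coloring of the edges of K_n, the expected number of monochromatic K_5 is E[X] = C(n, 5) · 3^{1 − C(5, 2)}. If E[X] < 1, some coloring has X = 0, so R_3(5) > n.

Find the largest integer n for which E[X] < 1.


We need C(n, 5) · 3^{1 − 10} < 1, i.e. C(n, 5) < 3^{10 − 1} = 19683.
Check values of n near the boundary:
  n = 15: C(15, 5) = 3003; 3003 < 19683? YES
  n = 16: C(16, 5) = 4368; 4368 < 19683? YES
  n = 17: C(17, 5) = 6188; 6188 < 19683? YES
  n = 18: C(18, 5) = 8568; 8568 < 19683? YES
  n = 19: C(19, 5) = 11628; 11628 < 19683? YES
  n = 20: C(20, 5) = 15504; 15504 < 19683? YES
  n = 21: C(21, 5) = 20349; 20349 < 19683? NO
  n = 22: C(22, 5) = 26334; 26334 < 19683? NO
The largest n with C(n, 5) < 19683 is n = 20 (where E[X] = 5168/6561 ≈ 0.787685). Hence R_3(5) > 20, i.e. R_3(5) ≥ 21.

Largest n = 20; hence R_3(5) > 20.


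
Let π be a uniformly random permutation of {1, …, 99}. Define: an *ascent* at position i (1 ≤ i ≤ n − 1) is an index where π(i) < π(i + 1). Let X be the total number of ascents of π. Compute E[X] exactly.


Write X = Σ X_I over i = 1, …, 98, with X_I the indicator of one ascent.
There are 98 indicators.
For each fixed i, the pair (π(i), π(i+1)) is a uniformly random ordered pair of distinct values from {1, …, 99}; by symmetry P[π(i) < π(i+1)] = 1/2.
By linearity: E[X] = 98 · (1/2) = (99 − 1) · (1/2) = 49 ≈ 49.000000.

E[X] = 49 = 49.000000.


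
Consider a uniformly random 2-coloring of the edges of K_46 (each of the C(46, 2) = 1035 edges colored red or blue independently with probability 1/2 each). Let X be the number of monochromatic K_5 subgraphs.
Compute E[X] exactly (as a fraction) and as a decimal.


Let X = Σ_S X_S over the C(46, 5) = 1370754 subsets S of size 5, where X_S = 1 if the K_5 on S is monochromatic.
For a fixed S, the K_5 on S has C(5, 2) = 10 edges. P[all 10 edges red] = (1/2)^10, and likewise for blue, so P[monochromatic] = 2·(1/2)^10 = 2^{1 − 10} = 1/512.
Summing: E[X] = C(46, 5) · 2^{1 − 10} = 1370754 · 1/512 = 685377/256.
Numerically: E[X] ≈ 2677.253906.

E[X] = C(46,5)·2^(1−C(5,2)) = 685377/256 ≈ 2677.253906.


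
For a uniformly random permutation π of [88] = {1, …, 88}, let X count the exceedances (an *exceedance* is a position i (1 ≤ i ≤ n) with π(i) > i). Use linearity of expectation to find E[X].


Write X = Σ_{i=1}^{88} X_i, where X_i = 1_{π(i) > i}.
For each fixed i, π(i) is uniform over {1, …, 88} (marginal of a uniform permutation), so P[π(i) > i] = (n − i)/n. Summing: Σ_{i=1}^{88} (n − i)/n = (0 + 1 + … + 87)/88 = 88(88 − 1)/(2·88) = (88 − 1)/2.
Hence E[X] = Σ_{i=1}^{88} (88 − i)/88 = 87/2 ≈ 43.500.

E[X] = 87/2 = 43.500.


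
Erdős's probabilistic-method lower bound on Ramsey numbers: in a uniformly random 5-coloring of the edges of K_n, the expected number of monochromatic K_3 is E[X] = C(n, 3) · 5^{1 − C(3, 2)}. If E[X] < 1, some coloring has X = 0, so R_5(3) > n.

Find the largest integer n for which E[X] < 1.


We need C(n, 3) · 5^{1 − 3} < 1, i.e. C(n, 3) < 5^{3 − 1} = 25.
Check values of n near the boundary:
  n = 4: C(4, 3) = 4; 4 < 25? YES
  n = 5: C(5, 3) = 10; 10 < 25? YES
  n = 6: C(6, 3) = 20; 20 < 25? YES
  n = 7: C(7, 3) = 35; 35 < 25? NO
  n = 8: C(8, 3) = 56; 56 < 25? NO
  n = 9: C(9, 3) = 84; 84 < 25? NO
The largest n with C(n, 3) < 25 is n = 6 (where E[X] = 4/5 ≈ 0.80000). Hence R_5(3) > 6, i.e. R_5(3) ≥ 7.

Largest n = 6; hence R_5(3) > 6.


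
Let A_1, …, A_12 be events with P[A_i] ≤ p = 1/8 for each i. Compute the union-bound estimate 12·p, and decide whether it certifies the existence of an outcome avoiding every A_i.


Union bound: P[∪_{i=1}^{12} A_i] ≤ Σ_i P[A_i] ≤ 12·p = 12·(1/8) = 3/2.
Numerically: 3/2 ≈ 1.5000.
Is 3/2 < 1? NO.
Since the bound 3/2 is ≥ 1, the union bound is uninformative here; it does NOT by itself certify existence.

12·p = 3/2 ≈ 1.5000; existence NOT certified by the union bound.


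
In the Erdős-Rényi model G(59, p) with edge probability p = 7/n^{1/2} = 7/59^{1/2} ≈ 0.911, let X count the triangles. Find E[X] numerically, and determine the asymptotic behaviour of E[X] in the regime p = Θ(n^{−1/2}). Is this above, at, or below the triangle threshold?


Number of potential triangles: C(59, 3) = 32509.
Each occurs with probability p³ ≈ (0.911)³ ≈ 7.56861e-01.
By linearity: E[X] = C(59, 3)·p³ ≈ 32509 · 7.56861e-01 ≈ 24604.793.
Since α = 1/2 < 1, p = c/n^{1/2} ≫ 1/n is above the triangle threshold p ~ 1/n. Asymptotically E[X] ~ (c³/6)·n^{3(1−α)} = (7³/6)·n^{1.5} → ∞; triangles are abundant w.h.p.

E[X] ≈ 24604.793; in regime p = Θ(1/n^{1/2}) E[X] diverges (above the triangle threshold p ~ 1/n).


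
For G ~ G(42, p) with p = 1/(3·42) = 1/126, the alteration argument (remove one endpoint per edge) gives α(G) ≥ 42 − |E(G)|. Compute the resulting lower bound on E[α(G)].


E[|E(G)|] = C(42, 2)·p = 861 · (1/126) = 41/6.
E[α(G)] ≥ n − E[|E(G)|] = 42 − 41/6 = 211/6.
Numerically: ≈ 35.167.
(This is only a lower bound; the true E[α(G)] may be larger.)

E[α(G)] ≥ 211/6 ≈ 35.167.


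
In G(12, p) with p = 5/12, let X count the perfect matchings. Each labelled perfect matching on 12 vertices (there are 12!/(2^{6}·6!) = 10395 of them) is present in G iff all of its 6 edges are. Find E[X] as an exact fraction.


K_12 has 12!/(2^{6}·6!) = 10395 labelled perfect matchings.
For each such perfect matching H, let X_H = 1 if all 6 edges of H are present in G. Then P[X_H = 1] = p^{6} = (5/12)^{6} = 15625/2985984.
Summing the indicators: E[X] = Σ_H E[X_H] = 10395 · p^{6} = 10395 · 15625/2985984 = 6015625/110592.
Numerically: E[X] ≈ 54.4.

E[X] = 10395 · (5/12)^{6} = 6015625/110592 ≈ 54.4.


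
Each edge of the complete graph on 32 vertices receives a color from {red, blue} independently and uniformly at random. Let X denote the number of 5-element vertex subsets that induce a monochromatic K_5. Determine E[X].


Let X = Σ_S X_S over the C(32, 5) = 201376 subsets S of size 5, where X_S = 1 if the K_5 on S is monochromatic.
For a fixed S, the K_5 on S has C(5, 2) = 10 edges. P[all 10 edges red] = (1/2)^10, and likewise for blue, so P[monochromatic] = 2·(1/2)^10 = 2^{1 − 10} = 1/512.
Summing: E[X] = C(32, 5) · 2^{1 − 10} = 201376 · 1/512 = 6293/16.
Numerically: E[X] ≈ 393.3125.

E[X] = C(32,5)·2^(1−C(5,2)) = 6293/16 ≈ 393.3125.


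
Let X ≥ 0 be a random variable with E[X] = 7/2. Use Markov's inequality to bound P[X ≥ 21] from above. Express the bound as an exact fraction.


μ = E[X] = 7/2, a = 21.
Markov: P[X ≥ 21] ≤ μ/a = (7/2)/21 = 1/6.
Numerically: ≈ 0.1667.
(Since a = 21 > μ = 3.5000, the bound 1/6 is < 1 and informative.)

P[X ≥ 21] ≤ 1/6 ≈ 0.1667.


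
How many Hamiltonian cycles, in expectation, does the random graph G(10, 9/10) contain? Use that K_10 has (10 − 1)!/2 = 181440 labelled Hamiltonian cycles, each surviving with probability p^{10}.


K_10 has (10 − 1)!/2 = 181440 labelled Hamiltonian cycles.
For each such Hamiltonian cycle H, let X_H = 1 if all 10 edges of H are present in G. Then P[X_H = 1] = p^{10} = (9/10)^{10} = 3486784401/10000000000.
Summing the indicators: E[X] = Σ_H E[X_H] = 181440 · p^{10} = 181440 · 3486784401/10000000000 = 1977006755367/31250000.
Numerically: E[X] ≈ 63264.

E[X] = 181440 · (9/10)^{10} = 1977006755367/31250000 ≈ 63264.


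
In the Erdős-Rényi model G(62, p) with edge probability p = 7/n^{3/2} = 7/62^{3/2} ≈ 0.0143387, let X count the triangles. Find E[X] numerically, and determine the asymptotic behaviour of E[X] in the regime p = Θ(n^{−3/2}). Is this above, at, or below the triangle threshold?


Number of potential triangles: C(62, 3) = 37820.
Each occurs with probability p³ ≈ (0.0143387)³ ≈ 2.94802741e-06.
By linearity: E[X] = C(62, 3)·p³ ≈ 37820 · 2.94802741e-06 ≈ 0.111494.
Since α = 3/2 > 1, p = c/n^{3/2} = o(1/n) is below the triangle threshold p ~ 1/n. Asymptotically E[X] ~ (c³/6)·n^{3(1−α)} = (7³/6)·n^{-1.5} → 0, so by Markov's inequality G has no triangles w.h.p.

E[X] ≈ 0.111494; in regime p = Θ(1/n^{3/2}) E[X] tends to 0 (below the triangle threshold p ~ 1/n).


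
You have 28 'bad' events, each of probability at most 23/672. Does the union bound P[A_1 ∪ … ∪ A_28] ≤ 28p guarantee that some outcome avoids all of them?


Union bound: P[∪_{i=1}^{28} A_i] ≤ Σ_i P[A_i] ≤ 28·p = 28·(23/672) = 23/24.
Numerically: 23/24 ≈ 0.9583333.
Is 23/24 < 1? YES.
Since P[∪ A_i] ≤ 23/24 < 1, the complement has P[∩ A_i^c] ≥ 1 − 23/24 = 1/24 > 0, so some outcome avoids every A_i.

28·p = 23/24 ≈ 0.9583333; existence CERTIFIED by the union bound.


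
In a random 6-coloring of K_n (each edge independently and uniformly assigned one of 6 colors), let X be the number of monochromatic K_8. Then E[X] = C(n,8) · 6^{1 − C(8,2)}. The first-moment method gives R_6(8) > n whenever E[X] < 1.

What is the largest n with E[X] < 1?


We need C(n, 8) · 6^{1 − 28} < 1, i.e. C(n, 8) < 6^{28 − 1} = 1023490369077469249536.
Check values of n near the boundary:
  n = 1590: C(1590, 8) = 995397314198933813310; 995397314198933813310 < 1023490369077469249536? YES
  n = 1591: C(1591, 8) = 1000427749141189953870; 1000427749141189953870 < 1023490369077469249536? YES
  n = 1592: C(1592, 8) = 1005480414540892933435; 1005480414540892933435 < 1023490369077469249536? YES
  n = 1593: C(1593, 8) = 1010555394551193970323; 1010555394551193970323 < 1023490369077469249536? YES
  n = 1594: C(1594, 8) = 1015652773590544255167; 1015652773590544255167 < 1023490369077469249536? YES
  n = 1595: C(1595, 8) = 1020772636343363633895; 1020772636343363633895 < 1023490369077469249536? YES
  n = 1596: C(1596, 8) = 1025915067760710553965; 1025915067760710553965 < 1023490369077469249536? NO
The largest n with C(n, 8) < 1023490369077469249536 is n = 1595 (where E[X] = 113419181815929292655/113721152119718805504 ≈ 0.9973446). Hence R_6(8) > 1595, i.e. R_6(8) ≥ 1596.

Largest n = 1595; hence R_6(8) > 1595.


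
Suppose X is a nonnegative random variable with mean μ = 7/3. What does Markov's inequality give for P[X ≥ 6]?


μ = E[X] = 7/3, a = 6.
Markov: P[X ≥ 6] ≤ μ/a = (7/3)/6 = 7/18.
Numerically: ≈ 0.3889.
(Since a = 6 > μ = 2.3333, the bound 7/18 is < 1 and informative.)

P[X ≥ 6] ≤ 7/18 ≈ 0.3889.


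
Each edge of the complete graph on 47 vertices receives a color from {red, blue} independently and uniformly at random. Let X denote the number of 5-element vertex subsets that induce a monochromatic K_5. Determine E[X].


Let X = Σ_S X_S over the C(47, 5) = 1533939 subsets S of size 5, where X_S = 1 if the K_5 on S is monochromatic.
For a fixed S, the K_5 on S has C(5, 2) = 10 edges. P[all 10 edges red] = (1/2)^10, and likewise for blue, so P[monochromatic] = 2·(1/2)^10 = 2^{1 − 10} = 1/512.
Summing: E[X] = C(47, 5) · 2^{1 − 10} = 1533939 · 1/512 = 1533939/512.
Numerically: E[X] ≈ 2995.975.

E[X] = C(47,5)·2^(1−C(5,2)) = 1533939/512 ≈ 2995.975.


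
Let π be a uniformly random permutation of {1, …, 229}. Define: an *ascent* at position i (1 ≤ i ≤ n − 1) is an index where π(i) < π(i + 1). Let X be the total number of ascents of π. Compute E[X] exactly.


Write X = Σ X_I over i = 1, …, 228, with X_I the indicator of one ascent.
There are 228 indicators.
For each fixed i, the pair (π(i), π(i+1)) is a uniformly random ordered pair of distinct values from {1, …, 229}; by symmetry P[π(i) < π(i+1)] = 1/2.
By linearity: E[X] = 228 · (1/2) = (229 − 1) · (1/2) = 114 ≈ 114.000000.

E[X] = 114 = 114.000000.


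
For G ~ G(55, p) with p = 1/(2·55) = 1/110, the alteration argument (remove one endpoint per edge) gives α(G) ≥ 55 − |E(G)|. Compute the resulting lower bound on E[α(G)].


E[|E(G)|] = C(55, 2)·p = 1485 · (1/110) = 27/2.
E[α(G)] ≥ n − E[|E(G)|] = 55 − 27/2 = 83/2.
Numerically: ≈ 41.500000.
(This is only a lower bound; the true E[α(G)] may be larger.)

E[α(G)] ≥ 83/2 ≈ 41.500000.


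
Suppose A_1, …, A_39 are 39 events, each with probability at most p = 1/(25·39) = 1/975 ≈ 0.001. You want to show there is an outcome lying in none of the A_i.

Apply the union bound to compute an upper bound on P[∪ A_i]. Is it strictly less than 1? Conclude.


Union bound: P[∪_{i=1}^{39} A_i] ≤ Σ_i P[A_i] ≤ 39·p = 39·(1/975) = 1/25.
Numerically: 1/25 ≈ 0.040.
Is 1/25 < 1? YES.
Since P[∪ A_i] ≤ 1/25 < 1, the complement has P[∩ A_i^c] ≥ 1 − 1/25 = 24/25 > 0, so some outcome avoids every A_i.

39·p = 1/25 ≈ 0.040; existence CERTIFIED by the union bound.


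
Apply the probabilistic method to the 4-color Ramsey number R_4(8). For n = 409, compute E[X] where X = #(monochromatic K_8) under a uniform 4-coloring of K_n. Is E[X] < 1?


E[X] = C(409, 8) · 4^{1 − 28} = 18128041135797879 · 4^{−27} = 18128041135797879/18014398509481984.
As a reduced fraction: E[X] = 18128041135797879/18014398509481984 ≈ 1.006.
Is E[X] < 1? NO.
Since E[X] ≥ 1, the first-moment bound is inconclusive at n = 409; it does NOT by itself certify R_4(8) > 409.

E[X] = 18128041135797879/18014398509481984 ≈ 1.006; E[X] ≥ 1; first-moment method inconclusive here.


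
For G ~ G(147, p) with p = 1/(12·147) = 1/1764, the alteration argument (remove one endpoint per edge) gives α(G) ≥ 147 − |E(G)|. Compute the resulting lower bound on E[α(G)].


E[|E(G)|] = C(147, 2)·p = 10731 · (1/1764) = 73/12.
E[α(G)] ≥ n − E[|E(G)|] = 147 − 73/12 = 1691/12.
Numerically: ≈ 140.916667.
(This is only a lower bound; the true E[α(G)] may be larger.)

E[α(G)] ≥ 1691/12 ≈ 140.916667.


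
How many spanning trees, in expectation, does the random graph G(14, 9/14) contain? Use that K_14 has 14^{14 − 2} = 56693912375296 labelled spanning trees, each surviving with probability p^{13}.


K_14 has 14^{14 − 2} = 56693912375296 labelled spanning trees.
For each such spanning tree H, let X_H = 1 if all 13 edges of H are present in G. Then P[X_H = 1] = p^{13} = (9/14)^{13} = 2541865828329/793714773254144.
By linearity of expectation: E[X] = Σ_H E[X_H] = 56693912375296 · p^{13} = 56693912375296 · 2541865828329/793714773254144 = 2541865828329/14.
Numerically: E[X] ≈ 1.816e+11.

E[X] = 56693912375296 · (9/14)^{13} = 2541865828329/14 ≈ 1.816e+11.


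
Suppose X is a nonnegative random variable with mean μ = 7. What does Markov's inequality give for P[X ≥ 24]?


μ = E[X] = 7, a = 24.
Markov: P[X ≥ 24] ≤ μ/a = (7)/24 = 7/24.
Numerically: ≈ 0.292.
(Since a = 24 > μ = 7.000, the bound 7/24 is < 1 and informative.)

P[X ≥ 24] ≤ 7/24 ≈ 0.292.


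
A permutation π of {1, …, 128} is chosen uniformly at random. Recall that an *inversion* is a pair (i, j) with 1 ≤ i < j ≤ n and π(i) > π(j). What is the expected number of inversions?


Write X = Σ X_I over the C(128, 2) = 8128 pairs i < j, with X_I the indicator of one inversion.
There are 8128 indicators.
For each fixed pair i < j, the values π(i) and π(j) are two distinct elements of {1, …, 128} in uniformly random order; by symmetry P[π(i) > π(j)] = 1/2.
By linearity: E[X] = 8128 · (1/2) = C(128, 2) · (1/2) = 8128/2 = 4064 ≈ 4064.000000.

E[X] = 4064 = 4064.000000.


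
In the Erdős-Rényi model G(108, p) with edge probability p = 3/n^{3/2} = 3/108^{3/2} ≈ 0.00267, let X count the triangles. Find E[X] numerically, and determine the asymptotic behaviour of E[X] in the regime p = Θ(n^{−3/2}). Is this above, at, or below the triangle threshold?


Number of potential triangles: C(108, 3) = 204156.
Each occurs with probability p³ ≈ (0.00267)³ ≈ 1.90966e-08.
By linearity: E[X] = C(108, 3)·p³ ≈ 204156 · 1.90966e-08 ≈ 0.004.
Since α = 3/2 > 1, p = c/n^{3/2} = o(1/n) is below the triangle threshold p ~ 1/n. Asymptotically E[X] ~ (c³/6)·n^{3(1−α)} = (3³/6)·n^{-1.5} → 0, so by Markov's inequality G has no triangles w.h.p.

E[X] ≈ 0.004; in regime p = Θ(1/n^{3/2}) E[X] tends to 0 (below the triangle threshold p ~ 1/n).


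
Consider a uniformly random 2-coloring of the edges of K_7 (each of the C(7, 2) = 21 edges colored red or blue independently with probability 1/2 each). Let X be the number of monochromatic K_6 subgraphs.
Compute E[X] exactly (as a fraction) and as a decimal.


Let X = Σ_S X_S over the C(7, 6) = 7 subsets S of size 6, where X_S = 1 if the K_6 on S is monochromatic.
For a fixed S, the K_6 on S has C(6, 2) = 15 edges. P[all 15 edges red] = (1/2)^15, and likewise for blue, so P[monochromatic] = 2·(1/2)^15 = 2^{1 − 15} = 1/16384.
Summing: E[X] = C(7, 6) · 2^{1 − 15} = 7 · 1/16384 = 7/16384.
Numerically: E[X] ≈ 0.0004.

E[X] = C(7,6)·2^(1−C(6,2)) = 7/16384 ≈ 0.0004.


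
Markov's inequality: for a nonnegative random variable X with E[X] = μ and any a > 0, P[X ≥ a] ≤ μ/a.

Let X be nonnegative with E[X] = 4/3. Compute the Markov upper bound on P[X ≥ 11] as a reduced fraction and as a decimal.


μ = E[X] = 4/3, a = 11.
Markov: P[X ≥ 11] ≤ μ/a = (4/3)/11 = 4/33.
Numerically: ≈ 0.121212.
(Since a = 11 > μ = 1.333333, the bound 4/33 is < 1 and informative.)

P[X ≥ 11] ≤ 4/33 ≈ 0.121212.


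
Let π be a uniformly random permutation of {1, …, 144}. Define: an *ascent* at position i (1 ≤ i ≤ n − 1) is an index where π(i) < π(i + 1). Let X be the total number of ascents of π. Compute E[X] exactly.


Write X = Σ X_I over i = 1, …, 143, with X_I the indicator of one ascent.
There are 143 indicators.
For each fixed i, the pair (π(i), π(i+1)) is a uniformly random ordered pair of distinct values from {1, …, 144}; by symmetry P[π(i) < π(i+1)] = 1/2.
By linearity: E[X] = 143 · (1/2) = (144 − 1) · (1/2) = 143/2 ≈ 71.5000.

E[X] = 143/2 = 71.5000.


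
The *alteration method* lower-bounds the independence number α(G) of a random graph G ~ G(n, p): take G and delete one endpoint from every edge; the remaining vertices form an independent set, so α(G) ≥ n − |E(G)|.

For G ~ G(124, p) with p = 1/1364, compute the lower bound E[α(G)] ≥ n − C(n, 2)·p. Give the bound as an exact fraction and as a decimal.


E[|E(G)|] = C(124, 2)·p = 7626 · (1/1364) = 123/22.
E[α(G)] ≥ n − E[|E(G)|] = 124 − 123/22 = 2605/22.
Numerically: ≈ 118.409.
(This is only a lower bound; the true E[α(G)] may be larger.)

E[α(G)] ≥ 2605/22 ≈ 118.409.


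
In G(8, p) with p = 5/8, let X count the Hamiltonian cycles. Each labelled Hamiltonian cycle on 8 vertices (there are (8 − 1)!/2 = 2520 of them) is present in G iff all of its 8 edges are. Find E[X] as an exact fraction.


K_8 has (8 − 1)!/2 = 2520 labelled Hamiltonian cycles.
For each such Hamiltonian cycle H, let X_H = 1 if all 8 edges of H are present in G. Then P[X_H = 1] = p^{8} = (5/8)^{8} = 390625/16777216.
By linearity of expectation: E[X] = Σ_H E[X_H] = 2520 · p^{8} = 2520 · 390625/16777216 = 123046875/2097152.
Numerically: E[X] ≈ 58.7.

E[X] = 2520 · (5/8)^{8} = 123046875/2097152 ≈ 58.7.


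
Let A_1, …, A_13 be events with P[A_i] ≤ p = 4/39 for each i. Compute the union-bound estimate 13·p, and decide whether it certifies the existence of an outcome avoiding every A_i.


Union bound: P[∪_{i=1}^{13} A_i] ≤ Σ_i P[A_i] ≤ 13·p = 13·(4/39) = 4/3.
Numerically: 4/3 ≈ 1.3333.
Is 4/3 < 1? NO.
Since the bound 4/3 is ≥ 1, the union bound is uninformative here; it does NOT by itself certify existence.

13·p = 4/3 ≈ 1.3333; existence NOT certified by the union bound.


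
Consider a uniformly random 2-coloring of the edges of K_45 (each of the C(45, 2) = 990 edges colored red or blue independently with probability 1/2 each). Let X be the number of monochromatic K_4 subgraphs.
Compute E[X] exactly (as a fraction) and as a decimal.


Let X = Σ_S X_S over the C(45, 4) = 148995 subsets S of size 4, where X_S = 1 if the K_4 on S is monochromatic.
For a fixed S, the K_4 on S has C(4, 2) = 6 edges. P[all 6 edges red] = (1/2)^6, and likewise for blue, so P[monochromatic] = 2·(1/2)^6 = 2^{1 − 6} = 1/32.
By linearity of expectation: E[X] = C(45, 4) · 2^{1 − 6} = 148995 · 1/32 = 148995/32.
Numerically: E[X] ≈ 4656.0938.

E[X] = C(45,4)·2^(1−C(4,2)) = 148995/32 ≈ 4656.0938.


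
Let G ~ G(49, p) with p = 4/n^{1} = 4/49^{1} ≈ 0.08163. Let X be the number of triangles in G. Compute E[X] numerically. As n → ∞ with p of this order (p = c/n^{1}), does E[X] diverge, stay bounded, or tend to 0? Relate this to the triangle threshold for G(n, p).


Number of potential triangles: C(49, 3) = 18424.
Each occurs with probability p³ ≈ (0.08163)³ ≈ 5.439910e-04.
By linearity: E[X] = C(49, 3)·p³ ≈ 18424 · 5.439910e-04 ≈ 10.0225.
Here α = 1, so p = 4/n is exactly at the triangle threshold p ~ 1/n. Asymptotically E[X] → c³/6 = 4³/6 = 32/3 ≈ 10.6667, a bounded constant. In this regime the triangle count is asymptotically Poisson(c³/6).

E[X] ≈ 10.0225; in regime p = Θ(1/n^{1}) E[X] stays bounded (at the triangle threshold p ~ 1/n).


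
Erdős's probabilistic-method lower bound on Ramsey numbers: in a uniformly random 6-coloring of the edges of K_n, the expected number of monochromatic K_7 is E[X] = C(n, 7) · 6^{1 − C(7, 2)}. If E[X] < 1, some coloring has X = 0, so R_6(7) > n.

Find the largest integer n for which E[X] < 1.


We need C(n, 7) · 6^{1 − 21} < 1, i.e. C(n, 7) < 6^{21 − 1} = 3656158440062976.
Check values of n near the boundary:
  n = 567: C(567, 7) = 3601671315933933; 3601671315933933 < 3656158440062976? YES
  n = 568: C(568, 7) = 3646611956239704; 3646611956239704 < 3656158440062976? YES
  n = 569: C(569, 7) = 3692032389858348; 3692032389858348 < 3656158440062976? NO
  n = 570: C(570, 7) = 3737936877831720; 3737936877831720 < 3656158440062976? NO
The largest n with C(n, 7) < 3656158440062976 is n = 568 (where E[X] = 16882462760369/16926659444736 ≈ 0.9973889). Hence R_6(7) > 568, i.e. R_6(7) ≥ 569.

Largest n = 568; hence R_6(7) > 568.


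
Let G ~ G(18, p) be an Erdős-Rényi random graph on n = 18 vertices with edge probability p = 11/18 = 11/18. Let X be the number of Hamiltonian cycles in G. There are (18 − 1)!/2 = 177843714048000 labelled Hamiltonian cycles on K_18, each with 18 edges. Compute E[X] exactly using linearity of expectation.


K_18 has (18 − 1)!/2 = 177843714048000 labelled Hamiltonian cycles.
For each such Hamiltonian cycle H, let X_H = 1 if all 18 edges of H are present in G. Then P[X_H = 1] = p^{18} = (11/18)^{18} = 5559917313492231481/39346408075296537575424.
By linearity of expectation: E[X] = Σ_H E[X_H] = 177843714048000 · p^{18} = 177843714048000 · 5559917313492231481/39346408075296537575424 = 82786473808235140223154875/3294258113514384.
Numerically: E[X] ≈ 2.513e+10.

E[X] = 177843714048000 · (11/18)^{18} = 82786473808235140223154875/3294258113514384 ≈ 2.513e+10.


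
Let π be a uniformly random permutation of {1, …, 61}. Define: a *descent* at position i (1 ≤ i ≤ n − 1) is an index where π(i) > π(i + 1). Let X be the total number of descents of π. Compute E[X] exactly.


Write X = Σ X_I over i = 1, …, 60, with X_I the indicator of one descent.
There are 60 indicators.
For each fixed i, the pair (π(i), π(i+1)) is a uniformly random ordered pair of distinct values from {1, …, 61}; by symmetry P[π(i) > π(i+1)] = 1/2.
By linearity: E[X] = 60 · (1/2) = (61 − 1) · (1/2) = 30 ≈ 30.00000.

E[X] = 30 = 30.00000.


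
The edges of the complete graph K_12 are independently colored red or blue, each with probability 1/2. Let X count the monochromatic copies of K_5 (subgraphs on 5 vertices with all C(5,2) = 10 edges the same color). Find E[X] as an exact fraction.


Let X = Σ_S X_S over the C(12, 5) = 792 subsets S of size 5, where X_S = 1 if the K_5 on S is monochromatic.
For a fixed S, the K_5 on S has C(5, 2) = 10 edges. P[all 10 edges red] = (1/2)^10, and likewise for blue, so P[monochromatic] = 2·(1/2)^10 = 2^{1 − 10} = 1/512.
Summing: E[X] = C(12, 5) · 2^{1 − 10} = 792 · 1/512 = 99/64.
Numerically: E[X] ≈ 1.5469.

E[X] = C(12,5)·2^(1−C(5,2)) = 99/64 ≈ 1.5469.


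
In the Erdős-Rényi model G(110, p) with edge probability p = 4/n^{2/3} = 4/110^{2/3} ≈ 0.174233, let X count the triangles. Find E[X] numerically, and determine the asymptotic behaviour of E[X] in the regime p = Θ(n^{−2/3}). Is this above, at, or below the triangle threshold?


Number of potential triangles: C(110, 3) = 215820.
Each occurs with probability p³ ≈ (0.174233)³ ≈ 5.28925620e-03.
By linearity: E[X] = C(110, 3)·p³ ≈ 215820 · 5.28925620e-03 ≈ 1141.527273.
Since α = 2/3 < 1, p = c/n^{2/3} ≫ 1/n is above the triangle threshold p ~ 1/n. Asymptotically E[X] ~ (c³/6)·n^{3(1−α)} = (4³/6)·n^{1} → ∞; triangles are abundant w.h.p.

E[X] ≈ 1141.527273; in regime p = Θ(1/n^{2/3}) E[X] diverges (above the triangle threshold p ~ 1/n).


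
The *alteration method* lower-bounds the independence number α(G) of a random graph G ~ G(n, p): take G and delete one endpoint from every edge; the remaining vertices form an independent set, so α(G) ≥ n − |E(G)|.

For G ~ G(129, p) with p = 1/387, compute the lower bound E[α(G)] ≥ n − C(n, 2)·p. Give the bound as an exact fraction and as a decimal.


E[|E(G)|] = C(129, 2)·p = 8256 · (1/387) = 64/3.
E[α(G)] ≥ n − E[|E(G)|] = 129 − 64/3 = 323/3.
Numerically: ≈ 107.666667.
(This is only a lower bound; the true E[α(G)] may be larger.)

E[α(G)] ≥ 323/3 ≈ 107.666667.


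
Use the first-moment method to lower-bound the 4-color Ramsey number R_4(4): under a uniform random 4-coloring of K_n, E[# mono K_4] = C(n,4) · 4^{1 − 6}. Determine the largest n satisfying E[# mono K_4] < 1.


We need C(n, 4) · 4^{1 − 6} < 1, i.e. C(n, 4) < 4^{6 − 1} = 1024.
Check values of n near the boundary:
  n = 8: C(8, 4) = 70; 70 < 1024? YES
  n = 9: C(9, 4) = 126; 126 < 1024? YES
  n = 10: C(10, 4) = 210; 210 < 1024? YES
  n = 11: C(11, 4) = 330; 330 < 1024? YES
  n = 12: C(12, 4) = 495; 495 < 1024? YES
  n = 13: C(13, 4) = 715; 715 < 1024? YES
  n = 14: C(14, 4) = 1001; 1001 < 1024? YES
  n = 15: C(15, 4) = 1365; 1365 < 1024? NO
  n = 16: C(16, 4) = 1820; 1820 < 1024? NO
The largest n with C(n, 4) < 1024 is n = 14 (where E[X] = 1001/1024 ≈ 0.977539). Hence R_4(4) > 14, i.e. R_4(4) ≥ 15.

Largest n = 14; hence R_4(4) > 14.


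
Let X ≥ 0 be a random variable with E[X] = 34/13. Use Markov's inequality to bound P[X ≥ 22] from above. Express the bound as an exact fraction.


μ = E[X] = 34/13, a = 22.
Markov: P[X ≥ 22] ≤ μ/a = (34/13)/22 = 17/143.
Numerically: ≈ 0.11888.
(Since a = 22 > μ = 2.61538, the bound 17/143 is < 1 and informative.)

P[X ≥ 22] ≤ 17/143 ≈ 0.11888.


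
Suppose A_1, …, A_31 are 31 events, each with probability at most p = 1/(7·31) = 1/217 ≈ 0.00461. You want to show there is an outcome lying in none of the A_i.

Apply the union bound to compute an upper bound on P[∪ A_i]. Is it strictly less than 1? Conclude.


Union bound: P[∪_{i=1}^{31} A_i] ≤ Σ_i P[A_i] ≤ 31·p = 31·(1/217) = 1/7.
Numerically: 1/7 ≈ 0.14286.
Is 1/7 < 1? YES.
Since P[∪ A_i] ≤ 1/7 < 1, the complement has P[∩ A_i^c] ≥ 1 − 1/7 = 6/7 > 0, so some outcome avoids every A_i.

31·p = 1/7 ≈ 0.14286; existence CERTIFIED by the union bound.


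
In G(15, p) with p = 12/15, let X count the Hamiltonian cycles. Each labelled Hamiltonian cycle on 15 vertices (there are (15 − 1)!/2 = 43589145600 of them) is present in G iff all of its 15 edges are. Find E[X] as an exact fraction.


K_15 has (15 − 1)!/2 = 43589145600 labelled Hamiltonian cycles.
For each such Hamiltonian cycle H, let X_H = 1 if all 15 edges of H are present in G. Then P[X_H = 1] = p^{15} = (4/5)^{15} = 1073741824/30517578125.
Summing the indicators: E[X] = Σ_H E[X_H] = 43589145600 · p^{15} = 43589145600 · 1073741824/30517578125 = 1872139548125822976/1220703125.
Numerically: E[X] ≈ 1.534e+09.

E[X] = 43589145600 · (4/5)^{15} = 1872139548125822976/1220703125 ≈ 1.534e+09.


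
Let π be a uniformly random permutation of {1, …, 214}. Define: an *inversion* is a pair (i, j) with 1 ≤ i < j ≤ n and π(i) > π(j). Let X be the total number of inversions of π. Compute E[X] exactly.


Write X = Σ X_I over the C(214, 2) = 22791 pairs i < j, with X_I the indicator of one inversion.
There are 22791 indicators.
For each fixed pair i < j, the values π(i) and π(j) are two distinct elements of {1, …, 214} in uniformly random order; by symmetry P[π(i) > π(j)] = 1/2.
By linearity: E[X] = 22791 · (1/2) = C(214, 2) · (1/2) = 22791/2 = 22791/2 ≈ 11395.500000.

E[X] = 22791/2 = 11395.500000.


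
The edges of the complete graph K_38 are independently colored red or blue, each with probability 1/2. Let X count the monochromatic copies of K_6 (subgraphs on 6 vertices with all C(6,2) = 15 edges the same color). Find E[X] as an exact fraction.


Let X = Σ_S X_S over the C(38, 6) = 2760681 subsets S of size 6, where X_S = 1 if the K_6 on S is monochromatic.
For a fixed S, the K_6 on S has C(6, 2) = 15 edges. P[all 15 edges red] = (1/2)^15, and likewise for blue, so P[monochromatic] = 2·(1/2)^15 = 2^{1 − 15} = 1/16384.
By linearity: E[X] = C(38, 6) · 2^{1 − 15} = 2760681 · 1/16384 = 2760681/16384.
Numerically: E[X] ≈ 168.498596.

E[X] = C(38,6)·2^(1−C(6,2)) = 2760681/16384 ≈ 168.498596.


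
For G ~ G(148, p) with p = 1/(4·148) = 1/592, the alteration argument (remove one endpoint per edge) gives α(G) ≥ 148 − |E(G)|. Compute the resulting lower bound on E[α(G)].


E[|E(G)|] = C(148, 2)·p = 10878 · (1/592) = 147/8.
E[α(G)] ≥ n − E[|E(G)|] = 148 − 147/8 = 1037/8.
Numerically: ≈ 129.625.
(This is only a lower bound; the true E[α(G)] may be larger.)

E[α(G)] ≥ 1037/8 ≈ 129.625.


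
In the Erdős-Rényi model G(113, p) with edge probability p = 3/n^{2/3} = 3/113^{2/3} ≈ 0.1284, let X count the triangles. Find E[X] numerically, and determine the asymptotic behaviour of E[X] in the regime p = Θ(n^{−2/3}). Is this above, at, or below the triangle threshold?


Number of potential triangles: C(113, 3) = 234136.
Each occurs with probability p³ ≈ (0.1284)³ ≈ 2.114496e-03.
By linearity: E[X] = C(113, 3)·p³ ≈ 234136 · 2.114496e-03 ≈ 495.0796.
Since α = 2/3 < 1, p = c/n^{2/3} ≫ 1/n is above the triangle threshold p ~ 1/n. Asymptotically E[X] ~ (c³/6)·n^{3(1−α)} = (3³/6)·n^{1} → ∞; triangles are abundant w.h.p.

E[X] ≈ 495.0796; in regime p = Θ(1/n^{2/3}) E[X] diverges (above the triangle threshold p ~ 1/n).


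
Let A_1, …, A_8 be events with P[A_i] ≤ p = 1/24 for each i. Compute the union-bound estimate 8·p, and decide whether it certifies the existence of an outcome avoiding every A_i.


Union bound: P[∪_{i=1}^{8} A_i] ≤ Σ_i P[A_i] ≤ 8·p = 8·(1/24) = 1/3.
Numerically: 1/3 ≈ 0.3333.
Is 1/3 < 1? YES.
Since P[∪ A_i] ≤ 1/3 < 1, the complement has P[∩ A_i^c] ≥ 1 − 1/3 = 2/3 > 0, so some outcome avoids every A_i.

8·p = 1/3 ≈ 0.3333; existence CERTIFIED by the union bound.


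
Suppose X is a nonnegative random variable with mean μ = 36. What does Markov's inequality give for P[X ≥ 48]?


μ = E[X] = 36, a = 48.
Markov: P[X ≥ 48] ≤ μ/a = (36)/48 = 3/4.
Numerically: ≈ 0.7500.
(Since a = 48 > μ = 36.0000, the bound 3/4 is < 1 and informative.)

P[X ≥ 48] ≤ 3/4 ≈ 0.7500.


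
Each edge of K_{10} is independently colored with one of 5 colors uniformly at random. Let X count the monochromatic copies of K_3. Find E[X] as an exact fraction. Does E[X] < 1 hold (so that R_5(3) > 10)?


E[X] = C(10, 3) · 5^{1 − 3} = 120 · 5^{−2} = 120/25.
As a reduced fraction: E[X] = 24/5 ≈ 4.80000.
Is E[X] < 1? NO.
Since E[X] ≥ 1, the first-moment bound is inconclusive at n = 10; it does NOT by itself certify R_5(3) > 10.

E[X] = 24/5 ≈ 4.80000; E[X] ≥ 1; first-moment method inconclusive here.


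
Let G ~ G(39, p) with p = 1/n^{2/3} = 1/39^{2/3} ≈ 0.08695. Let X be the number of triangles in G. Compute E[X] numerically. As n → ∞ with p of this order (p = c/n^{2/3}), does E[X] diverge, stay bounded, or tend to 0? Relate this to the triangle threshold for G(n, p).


Number of potential triangles: C(39, 3) = 9139.
Each occurs with probability p³ ≈ (0.08695)³ ≈ 6.574622e-04.
By linearity: E[X] = C(39, 3)·p³ ≈ 9139 · 6.574622e-04 ≈ 6.0085.
Since α = 2/3 < 1, p = c/n^{2/3} ≫ 1/n is above the triangle threshold p ~ 1/n. Asymptotically E[X] ~ (c³/6)·n^{3(1−α)} = (1³/6)·n^{1} → ∞; triangles are abundant w.h.p.

E[X] ≈ 6.0085; in regime p = Θ(1/n^{2/3}) E[X] diverges (above the triangle threshold p ~ 1/n).


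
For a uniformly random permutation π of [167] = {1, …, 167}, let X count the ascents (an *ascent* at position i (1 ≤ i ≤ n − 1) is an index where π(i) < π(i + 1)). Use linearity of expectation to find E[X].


Write X = Σ X_I over i = 1, …, 166, with X_I the indicator of one ascent.
There are 166 indicators.
For each fixed i, the pair (π(i), π(i+1)) is a uniformly random ordered pair of distinct values from {1, …, 167}; by symmetry P[π(i) < π(i+1)] = 1/2.
By linearity: E[X] = 166 · (1/2) = (167 − 1) · (1/2) = 83 ≈ 83.00000.

E[X] = 83 = 83.00000.


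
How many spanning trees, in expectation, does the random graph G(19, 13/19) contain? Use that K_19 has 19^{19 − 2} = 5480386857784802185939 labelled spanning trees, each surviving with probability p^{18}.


K_19 has 19^{19 − 2} = 5480386857784802185939 labelled spanning trees.
For each such spanning tree H, let X_H = 1 if all 18 edges of H are present in G. Then P[X_H = 1] = p^{18} = (13/19)^{18} = 112455406951957393129/104127350297911241532841.
By linearity: E[X] = Σ_H E[X_H] = 5480386857784802185939 · p^{18} = 5480386857784802185939 · 112455406951957393129/104127350297911241532841 = 112455406951957393129/19.
Numerically: E[X] ≈ 5.9187e+18.

E[X] = 5480386857784802185939 · (13/19)^{18} = 112455406951957393129/19 ≈ 5.9187e+18.


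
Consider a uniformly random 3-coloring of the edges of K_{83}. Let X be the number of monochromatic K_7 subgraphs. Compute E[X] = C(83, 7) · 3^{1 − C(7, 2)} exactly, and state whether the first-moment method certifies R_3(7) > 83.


E[X] = C(83, 7) · 3^{1 − 21} = 4151918628 · 3^{−20} = 4151918628/3486784401.
As a reduced fraction: E[X] = 153774764/129140163 ≈ 1.19076.
Is E[X] < 1? NO.
Since E[X] ≥ 1, the first-moment bound is inconclusive at n = 83; it does NOT by itself certify R_3(7) > 83.

E[X] = 153774764/129140163 ≈ 1.19076; E[X] ≥ 1; first-moment method inconclusive here.


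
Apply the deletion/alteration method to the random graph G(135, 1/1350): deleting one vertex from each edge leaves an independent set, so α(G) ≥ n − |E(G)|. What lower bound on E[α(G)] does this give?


E[|E(G)|] = C(135, 2)·p = 9045 · (1/1350) = 67/10.
E[α(G)] ≥ n − E[|E(G)|] = 135 − 67/10 = 1283/10.
Numerically: ≈ 128.300000.
(This is only a lower bound; the true E[α(G)] may be larger.)

E[α(G)] ≥ 1283/10 ≈ 128.300000.


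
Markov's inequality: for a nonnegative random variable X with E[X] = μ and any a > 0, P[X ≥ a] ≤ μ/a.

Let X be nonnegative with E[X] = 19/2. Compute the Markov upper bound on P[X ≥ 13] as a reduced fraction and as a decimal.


μ = E[X] = 19/2, a = 13.
Markov: P[X ≥ 13] ≤ μ/a = (19/2)/13 = 19/26.
Numerically: ≈ 0.731.
(Since a = 13 > μ = 9.500, the bound 19/26 is < 1 and informative.)

P[X ≥ 13] ≤ 19/26 ≈ 0.731.


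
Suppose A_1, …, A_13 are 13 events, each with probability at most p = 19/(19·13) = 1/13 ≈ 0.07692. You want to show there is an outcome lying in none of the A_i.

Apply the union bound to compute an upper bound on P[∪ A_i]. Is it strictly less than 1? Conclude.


Union bound: P[∪_{i=1}^{13} A_i] ≤ Σ_i P[A_i] ≤ 13·p = 13·(1/13) = 1.
Numerically: 1 ≈ 1.00000.
Is 1 < 1? NO.
Since the bound 1 is ≥ 1, the union bound is uninformative here; it does NOT by itself certify existence.

13·p = 1 ≈ 1.00000; existence NOT certified by the union bound.


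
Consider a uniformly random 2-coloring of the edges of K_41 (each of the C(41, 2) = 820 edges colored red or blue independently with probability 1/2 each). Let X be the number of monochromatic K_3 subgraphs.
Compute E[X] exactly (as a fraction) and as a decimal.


Let X = Σ_S X_S over the C(41, 3) = 10660 subsets S of size 3, where X_S = 1 if the K_3 on S is monochromatic.
For a fixed S, the K_3 on S has C(3, 2) = 3 edges. P[all 3 edges red] = (1/2)^3, and likewise for blue, so P[monochromatic] = 2·(1/2)^3 = 2^{1 − 3} = 1/4.
Summing: E[X] = C(41, 3) · 2^{1 − 3} = 10660 · 1/4 = 2665.
Numerically: E[X] ≈ 2665.00000.

E[X] = C(41,3)·2^(1−C(3,2)) = 2665 ≈ 2665.00000.


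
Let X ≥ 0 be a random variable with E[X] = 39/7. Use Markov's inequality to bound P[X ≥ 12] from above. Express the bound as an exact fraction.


μ = E[X] = 39/7, a = 12.
Markov: P[X ≥ 12] ≤ μ/a = (39/7)/12 = 13/28.
Numerically: ≈ 0.464286.
(Since a = 12 > μ = 5.571429, the bound 13/28 is < 1 and informative.)

P[X ≥ 12] ≤ 13/28 ≈ 0.464286.


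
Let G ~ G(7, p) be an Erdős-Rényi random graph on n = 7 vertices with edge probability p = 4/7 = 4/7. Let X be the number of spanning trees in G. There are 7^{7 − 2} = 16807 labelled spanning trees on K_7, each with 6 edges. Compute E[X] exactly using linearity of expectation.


K_7 has 7^{7 − 2} = 16807 labelled spanning trees.
For each such spanning tree H, let X_H = 1 if all 6 edges of H are present in G. Then P[X_H = 1] = p^{6} = (4/7)^{6} = 4096/117649.
Summing the indicators: E[X] = Σ_H E[X_H] = 16807 · p^{6} = 16807 · 4096/117649 = 4096/7.
Numerically: E[X] ≈ 585.1.

E[X] = 16807 · (4/7)^{6} = 4096/7 ≈ 585.1.
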